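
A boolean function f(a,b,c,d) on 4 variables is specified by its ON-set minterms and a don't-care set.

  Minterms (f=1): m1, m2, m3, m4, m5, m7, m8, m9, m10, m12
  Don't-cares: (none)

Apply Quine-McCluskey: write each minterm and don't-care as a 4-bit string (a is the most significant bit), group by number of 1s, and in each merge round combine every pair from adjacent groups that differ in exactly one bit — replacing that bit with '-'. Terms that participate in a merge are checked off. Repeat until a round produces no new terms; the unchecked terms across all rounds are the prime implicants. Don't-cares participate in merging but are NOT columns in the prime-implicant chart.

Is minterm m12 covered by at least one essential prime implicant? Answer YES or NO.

Round 0: 0001✓ 0010✓ 0011✓ 0100✓ 0101✓ 0111✓ 1000✓ 1001✓ 1010✓ 1100✓
Round 1: -001 -010 -100 0-01✓ 0-11✓ 00-1✓ 001- 01-1✓ 010- 1-00 10-0 100-
Round 2: 0--1
PIs = {-001, -010, -100, 0--1, 001-, 010-, 1-00, 10-0, 100-}
Coverage chart:
  m1: -001,0--1
  m2: -010,001-
  m3: 0--1,001-
  m4: -100,010-
  m5: 0--1,010-
  m7: 0--1 ←essential
  m8: 1-00,10-0,100-
  m9: -001,100-
  m10: -010,10-0
  m12: -100,1-00
Essential: 0--1

NO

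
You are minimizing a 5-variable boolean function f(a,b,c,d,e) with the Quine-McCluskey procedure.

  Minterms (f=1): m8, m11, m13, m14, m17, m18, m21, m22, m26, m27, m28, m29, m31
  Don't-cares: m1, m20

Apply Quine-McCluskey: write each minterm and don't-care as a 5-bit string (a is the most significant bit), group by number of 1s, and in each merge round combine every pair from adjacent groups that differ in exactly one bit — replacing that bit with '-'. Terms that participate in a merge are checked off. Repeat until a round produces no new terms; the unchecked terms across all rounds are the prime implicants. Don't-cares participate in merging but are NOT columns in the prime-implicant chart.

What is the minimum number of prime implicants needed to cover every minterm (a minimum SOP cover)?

9

Round 0: 00001✓ 01000 01011✓ 01101✓ 01110 10001✓ 10010✓ 10100✓ 10101✓ 10110✓ 11010✓ 11011✓ 11100✓ 11101✓ 11111✓
Round 1: -0001 -1011 -1101 1-010 1-100✓ 1-101✓ 10-01 10-10 101-0 1010-✓ 11-11 1101- 111-1 1110-✓
Round 2: 1-10-
PIs = {-0001, -1011, -1101, 01000, 01110, 1-010, 1-10-, 10-01, 10-10, 101-0, 11-11, 1101-, 111-1}
Coverage chart:
  m8: 01000 ←essential
  m11: -1011 ←essential
  m13: -1101 ←essential
  m14: 01110 ←essential
  m17: -0001,10-01
  m18: 1-010,10-10
  m21: 1-10-,10-01
  m22: 10-10,101-0
  m26: 1-010,1101-
  m27: -1011,11-11,1101-
  m28: 1-10- ←essential
  m29: -1101,1-10-,111-1
  m31: 11-11,111-1
Essential: -1011, -1101, 01000, 01110, 1-10-
Petrick residual → -0001, 1-010, 10-10, 11-11
Min cover (9 terms): b'c'd'e + bc'de + bcd'e + a'bc'd'e' + a'bcde' + ac'de' + acd' + ab'de' + abde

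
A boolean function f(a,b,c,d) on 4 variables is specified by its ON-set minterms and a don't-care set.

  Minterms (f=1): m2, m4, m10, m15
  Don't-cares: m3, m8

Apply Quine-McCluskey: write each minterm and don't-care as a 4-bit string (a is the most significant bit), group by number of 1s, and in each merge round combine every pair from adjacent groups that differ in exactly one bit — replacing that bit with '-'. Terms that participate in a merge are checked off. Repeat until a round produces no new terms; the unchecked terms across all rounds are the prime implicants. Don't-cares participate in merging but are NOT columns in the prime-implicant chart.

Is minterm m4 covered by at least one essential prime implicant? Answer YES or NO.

YES

[col 0] 0010*, 0011*, 0100, 1000*, 1010*, 1111
[col 1] -010, 001-, 10-0
Prime implicants: -010, 001-, 0100, 10-0, 1111
PI chart (minterm → PIs covering it):
  2 | -010,001-
  4 | 0100  (sole → essential)
  10 | -010,10-0
  15 | 1111  (sole → essential)
Essential prime implicants: 0100, 1111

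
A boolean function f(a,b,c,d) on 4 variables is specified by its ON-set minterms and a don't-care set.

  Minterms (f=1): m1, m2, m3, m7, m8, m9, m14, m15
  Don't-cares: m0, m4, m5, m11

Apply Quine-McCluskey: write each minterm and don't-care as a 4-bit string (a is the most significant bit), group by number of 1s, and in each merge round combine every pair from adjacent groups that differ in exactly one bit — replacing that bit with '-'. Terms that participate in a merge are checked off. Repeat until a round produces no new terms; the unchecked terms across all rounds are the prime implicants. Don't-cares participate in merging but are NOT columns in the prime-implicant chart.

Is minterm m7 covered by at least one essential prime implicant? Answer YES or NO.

size-2^0 implicants → 0000(✓)  0001(✓)  0010(✓)  0011(✓)  0100(✓)  0101(✓)  0111(✓)  1000(✓)  1001(✓)  1011(✓)  1110(✓)  1111(✓)
size-2^1 implicants → -000(✓)  -001(✓)  -011(✓)  -111(✓)  0-00(✓)  0-01(✓)  0-11(✓)  00-0(✓)  00-1(✓)  000-(✓)  001-(✓)  01-1(✓)  010-(✓)  1-11(✓)  10-1(✓)  100-(✓)  111-
size-2^2 implicants → --11  -0-1  -00-  0--1  0-0-  00--
Unchecked terms (primes): --11, -0-1, -00-, 0--1, 0-0-, 00--, 111-
Minterm coverage:
  m1 ⊆ -0-1,-00-,0--1,0-0-,00--
  m2 ⊆ 00-- [E]
  m3 ⊆ --11,-0-1,0--1,00--
  m7 ⊆ --11,0--1
  m8 ⊆ -00- [E]
  m9 ⊆ -0-1,-00-
  m14 ⊆ 111- [E]
  m15 ⊆ --11,111-
E = {-00-, 00--, 111-}

NO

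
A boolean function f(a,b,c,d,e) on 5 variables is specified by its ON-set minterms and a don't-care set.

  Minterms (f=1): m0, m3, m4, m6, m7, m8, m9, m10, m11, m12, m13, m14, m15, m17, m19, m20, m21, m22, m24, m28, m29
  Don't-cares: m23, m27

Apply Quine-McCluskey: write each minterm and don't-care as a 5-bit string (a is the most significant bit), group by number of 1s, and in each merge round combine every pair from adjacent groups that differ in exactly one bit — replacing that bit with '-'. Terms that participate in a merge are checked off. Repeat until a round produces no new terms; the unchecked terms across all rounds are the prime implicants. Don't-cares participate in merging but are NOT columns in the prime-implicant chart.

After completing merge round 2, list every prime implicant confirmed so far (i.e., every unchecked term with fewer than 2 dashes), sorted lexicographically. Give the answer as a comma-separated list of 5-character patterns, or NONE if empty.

NONE

Round 0: 00000✓ 00011✓ 00100✓ 00110✓ 00111✓ 01000✓ 01001✓ 01010✓ 01011✓ 01100✓ 01101✓ 01110✓ 01111✓ 10001✓ 10011✓ 10100✓ 10101✓ 10110✓ 10111✓ 11000✓ 11011✓ 11100✓ 11101✓
Round 1: -0011✓ -0100✓ -0110✓ -0111✓ -1000✓ -1011✓ -1100✓ -1101✓ 0-000✓ 0-011✓ 0-100✓ 0-110✓ 0-111✓ 00-00✓ 00-11✓ 001-0✓ 0011-✓ 01-00✓ 01-01✓ 01-10✓ 01-11✓ 010-0✓ 010-1✓ 0100-✓ 0101-✓ 011-0✓ 011-1✓ 0110-✓ 0111-✓ 1-011✓ 1-100✓ 1-101✓ 10-01✓ 10-11✓ 100-1✓ 101-0✓ 101-1✓ 1010-✓ 1011-✓ 11-00✓ 1110-✓
Round 2: --011 --100 -0-11 -01-0 -011- -1-00 -110- 0--00 0--11 0-1-0 0-11- 01--0✓ 01--1✓ 01-0-✓ 01-1-✓ 010--✓ 011--✓ 1-10- 10--1 101--
Round 3: 01---
PIs = {--011, --100, -0-11, -01-0, -011-, -1-00, -110-, 0--00, 0--11, 0-1-0, 0-11-, 01---, 1-10-, 10--1, 101--}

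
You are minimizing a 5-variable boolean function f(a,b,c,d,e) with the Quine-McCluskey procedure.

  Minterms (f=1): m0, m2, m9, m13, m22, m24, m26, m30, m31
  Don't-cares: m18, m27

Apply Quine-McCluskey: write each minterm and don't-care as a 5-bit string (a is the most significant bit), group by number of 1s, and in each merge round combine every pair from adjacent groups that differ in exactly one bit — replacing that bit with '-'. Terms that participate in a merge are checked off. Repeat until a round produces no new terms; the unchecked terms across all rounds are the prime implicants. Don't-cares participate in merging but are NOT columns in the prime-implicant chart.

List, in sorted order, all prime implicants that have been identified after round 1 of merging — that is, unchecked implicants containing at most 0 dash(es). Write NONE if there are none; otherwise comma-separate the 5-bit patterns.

Round 0: 00000✓ 00010✓ 01001✓ 01101✓ 10010✓ 10110✓ 11000✓ 11010✓ 11011✓ 11110✓ 11111✓
Round 1: -0010 000-0 01-01 1-010✓ 1-110✓ 10-10✓ 11-10✓ 11-11✓ 110-0 1101-✓ 1111-✓
Round 2: 1--10 11-1-
PIs = {-0010, 000-0, 01-01, 1--10, 11-1-, 110-0}

NONE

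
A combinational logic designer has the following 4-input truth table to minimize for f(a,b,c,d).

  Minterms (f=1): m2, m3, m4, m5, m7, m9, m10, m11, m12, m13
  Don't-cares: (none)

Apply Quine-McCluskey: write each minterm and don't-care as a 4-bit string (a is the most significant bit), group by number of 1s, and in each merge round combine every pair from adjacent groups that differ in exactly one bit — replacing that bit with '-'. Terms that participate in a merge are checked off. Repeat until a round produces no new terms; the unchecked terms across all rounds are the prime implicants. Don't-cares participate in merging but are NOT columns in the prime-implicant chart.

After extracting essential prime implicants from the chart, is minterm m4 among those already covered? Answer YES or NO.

[col 0] 0010*, 0011*, 0100*, 0101*, 0111*, 1001*, 1010*, 1011*, 1100*, 1101*
[col 1] -010*, -011*, -100*, -101*, 0-11, 001-*, 01-1, 010-*, 1-01, 10-1, 101-*, 110-*
[col 2] -01-, -10-
Prime implicants: -01-, -10-, 0-11, 01-1, 1-01, 10-1
PI chart (minterm → PIs covering it):
  2 | -01-  (sole → essential)
  3 | -01-,0-11
  4 | -10-  (sole → essential)
  5 | -10-,01-1
  7 | 0-11,01-1
  9 | 1-01,10-1
  10 | -01-  (sole → essential)
  11 | -01-,10-1
  12 | -10-  (sole → essential)
  13 | -10-,1-01
Essential prime implicants: -01-, -10-

YES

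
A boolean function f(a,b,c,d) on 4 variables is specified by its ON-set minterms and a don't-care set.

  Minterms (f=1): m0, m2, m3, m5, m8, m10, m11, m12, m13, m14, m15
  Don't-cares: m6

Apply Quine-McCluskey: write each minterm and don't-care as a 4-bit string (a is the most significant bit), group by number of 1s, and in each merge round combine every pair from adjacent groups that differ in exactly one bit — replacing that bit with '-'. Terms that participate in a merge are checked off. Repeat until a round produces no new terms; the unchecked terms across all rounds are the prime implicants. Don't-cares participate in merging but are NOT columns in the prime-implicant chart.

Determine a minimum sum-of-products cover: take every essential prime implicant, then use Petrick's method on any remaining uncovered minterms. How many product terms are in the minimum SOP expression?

4

Round 0: 0000✓ 0010✓ 0011✓ 0101✓ 0110✓ 1000✓ 1010✓ 1011✓ 1100✓ 1101✓ 1110✓ 1111✓
Round 1: -000✓ -010✓ -011✓ -101 -110✓ 0-10✓ 00-0✓ 001-✓ 1-00✓ 1-10✓ 1-11✓ 10-0✓ 101-✓ 11-0✓ 11-1✓ 110-✓ 111-✓
Round 2: --10 -0-0 -01- 1--0 1-1- 11--
PIs = {--10, -0-0, -01-, -101, 1--0, 1-1-, 11--}
Coverage chart:
  m0: -0-0 ←essential
  m2: --10,-0-0,-01-
  m3: -01- ←essential
  m5: -101 ←essential
  m8: -0-0,1--0
  m10: --10,-0-0,-01-,1--0,1-1-
  m11: -01-,1-1-
  m12: 1--0,11--
  m13: -101,11--
  m14: --10,1--0,1-1-,11--
  m15: 1-1-,11--
Essential: -0-0, -01-, -101
Petrick residual → 11--
Min cover (4 terms): b'd' + b'c + bc'd + ab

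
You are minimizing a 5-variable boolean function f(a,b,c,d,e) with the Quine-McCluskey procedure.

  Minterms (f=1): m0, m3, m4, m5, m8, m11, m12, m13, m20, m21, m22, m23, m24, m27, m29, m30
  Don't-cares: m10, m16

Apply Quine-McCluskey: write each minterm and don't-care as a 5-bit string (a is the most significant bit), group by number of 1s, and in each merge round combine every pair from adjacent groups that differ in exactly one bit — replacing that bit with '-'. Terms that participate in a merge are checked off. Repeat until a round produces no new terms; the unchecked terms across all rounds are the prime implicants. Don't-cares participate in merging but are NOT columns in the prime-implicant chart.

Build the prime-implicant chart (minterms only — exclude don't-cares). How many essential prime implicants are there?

6

[col 0] 00000*, 00011*, 00100*, 00101*, 01000*, 01010*, 01011*, 01100*, 01101*, 10000*, 10100*, 10101*, 10110*, 10111*, 11000*, 11011*, 11101*, 11110*
[col 1] -0000*, -0100*, -0101*, -1000*, -1011, -1101*, 0-000*, 0-011, 0-100*, 0-101*, 00-00*, 0010-*, 01-00*, 010-0, 0101-, 0110-*, 1-000*, 1-101*, 1-110, 10-00*, 101-0*, 101-1*, 1010-*, 1011-*
[col 2] --000, --101, -0-00, -010-, 0--00, 0-10-, 101--
Prime implicants: --000, --101, -0-00, -010-, -1011, 0--00, 0-011, 0-10-, 010-0, 0101-, 1-110, 101--
PI chart (minterm → PIs covering it):
  0 | --000,-0-00,0--00
  3 | 0-011  (sole → essential)
  4 | -0-00,-010-,0--00,0-10-
  5 | --101,-010-,0-10-
  8 | --000,0--00,010-0
  11 | -1011,0-011,0101-
  12 | 0--00,0-10-
  13 | --101,0-10-
  20 | -0-00,-010-,101--
  21 | --101,-010-,101--
  22 | 1-110,101--
  23 | 101--  (sole → essential)
  24 | --000  (sole → essential)
  27 | -1011  (sole → essential)
  29 | --101  (sole → essential)
  30 | 1-110  (sole → essential)
Essential prime implicants: --000, --101, -1011, 0-011, 1-110, 101--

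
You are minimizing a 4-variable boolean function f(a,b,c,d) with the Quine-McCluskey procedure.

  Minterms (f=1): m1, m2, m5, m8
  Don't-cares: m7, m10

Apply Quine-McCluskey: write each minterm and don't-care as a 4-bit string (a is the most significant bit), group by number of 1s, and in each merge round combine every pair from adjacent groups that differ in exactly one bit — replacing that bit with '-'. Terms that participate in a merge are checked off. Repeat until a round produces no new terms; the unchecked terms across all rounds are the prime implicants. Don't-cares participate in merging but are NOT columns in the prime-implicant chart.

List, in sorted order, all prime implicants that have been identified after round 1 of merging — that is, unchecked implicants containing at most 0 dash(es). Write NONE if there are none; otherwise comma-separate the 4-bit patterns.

NONE

[col 0] 0001*, 0010*, 0101*, 0111*, 1000*, 1010*
[col 1] -010, 0-01, 01-1, 10-0
Prime implicants: -010, 0-01, 01-1, 10-0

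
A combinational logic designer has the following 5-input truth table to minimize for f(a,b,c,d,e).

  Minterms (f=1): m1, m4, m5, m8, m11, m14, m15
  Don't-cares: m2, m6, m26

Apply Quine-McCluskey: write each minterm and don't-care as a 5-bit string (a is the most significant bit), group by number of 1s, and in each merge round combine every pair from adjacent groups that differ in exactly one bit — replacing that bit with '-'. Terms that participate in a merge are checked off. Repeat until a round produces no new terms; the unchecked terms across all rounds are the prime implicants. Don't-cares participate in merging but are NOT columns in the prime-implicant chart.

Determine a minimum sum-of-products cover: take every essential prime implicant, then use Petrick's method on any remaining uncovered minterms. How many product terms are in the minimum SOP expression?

[col 0] 00001*, 00010*, 00100*, 00101*, 00110*, 01000, 01011*, 01110*, 01111*, 11010
[col 1] 0-110, 00-01, 00-10, 001-0, 0010-, 01-11, 0111-
Prime implicants: 0-110, 00-01, 00-10, 001-0, 0010-, 01-11, 01000, 0111-, 11010
PI chart (minterm → PIs covering it):
  1 | 00-01  (sole → essential)
  4 | 001-0,0010-
  5 | 00-01,0010-
  8 | 01000  (sole → essential)
  11 | 01-11  (sole → essential)
  14 | 0-110,0111-
  15 | 01-11,0111-
Essential prime implicants: 00-01, 01-11, 01000
Petrick residual → 0-110, 001-0
Minimum SOP uses 5 PIs: a'cde' + a'b'd'e + a'b'ce' + a'bde + a'bc'd'e'

5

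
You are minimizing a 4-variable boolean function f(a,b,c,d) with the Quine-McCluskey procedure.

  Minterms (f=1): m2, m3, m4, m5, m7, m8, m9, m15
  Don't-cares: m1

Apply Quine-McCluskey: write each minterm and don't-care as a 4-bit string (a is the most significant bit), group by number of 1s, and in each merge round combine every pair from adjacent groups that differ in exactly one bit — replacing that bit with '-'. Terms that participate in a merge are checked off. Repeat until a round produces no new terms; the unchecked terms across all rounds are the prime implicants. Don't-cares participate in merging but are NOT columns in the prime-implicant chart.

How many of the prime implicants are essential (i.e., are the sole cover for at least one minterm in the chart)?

Round 0: 0001✓ 0010✓ 0011✓ 0100✓ 0101✓ 0111✓ 1000✓ 1001✓ 1111✓
Round 1: -001 -111 0-01✓ 0-11✓ 00-1✓ 001- 01-1✓ 010- 100-
Round 2: 0--1
PIs = {-001, -111, 0--1, 001-, 010-, 100-}
Coverage chart:
  m2: 001- ←essential
  m3: 0--1,001-
  m4: 010- ←essential
  m5: 0--1,010-
  m7: -111,0--1
  m8: 100- ←essential
  m9: -001,100-
  m15: -111 ←essential
Essential: -111, 001-, 010-, 100-

4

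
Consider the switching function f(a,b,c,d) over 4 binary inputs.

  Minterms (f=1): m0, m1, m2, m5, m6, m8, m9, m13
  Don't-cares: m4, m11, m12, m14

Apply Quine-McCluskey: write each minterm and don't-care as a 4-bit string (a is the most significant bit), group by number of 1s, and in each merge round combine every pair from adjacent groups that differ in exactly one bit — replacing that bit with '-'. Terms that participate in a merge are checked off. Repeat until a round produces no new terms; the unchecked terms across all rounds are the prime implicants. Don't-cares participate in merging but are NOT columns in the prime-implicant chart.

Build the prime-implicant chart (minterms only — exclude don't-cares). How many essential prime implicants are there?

Round 0: 0000✓ 0001✓ 0010✓ 0100✓ 0101✓ 0110✓ 1000✓ 1001✓ 1011✓ 1100✓ 1101✓ 1110✓
Round 1: -000✓ -001✓ -100✓ -101✓ -110✓ 0-00✓ 0-01✓ 0-10✓ 00-0✓ 000-✓ 01-0✓ 010-✓ 1-00✓ 1-01✓ 10-1 100-✓ 11-0✓ 110-✓
Round 2: --00✓ --01✓ -00-✓ -1-0 -10-✓ 0--0 0-0-✓ 1-0-✓
Round 3: --0-
PIs = {--0-, -1-0, 0--0, 10-1}
Coverage chart:
  m0: --0-,0--0
  m1: --0- ←essential
  m2: 0--0 ←essential
  m5: --0- ←essential
  m6: -1-0,0--0
  m8: --0- ←essential
  m9: --0-,10-1
  m13: --0- ←essential
Essential: --0-, 0--0

2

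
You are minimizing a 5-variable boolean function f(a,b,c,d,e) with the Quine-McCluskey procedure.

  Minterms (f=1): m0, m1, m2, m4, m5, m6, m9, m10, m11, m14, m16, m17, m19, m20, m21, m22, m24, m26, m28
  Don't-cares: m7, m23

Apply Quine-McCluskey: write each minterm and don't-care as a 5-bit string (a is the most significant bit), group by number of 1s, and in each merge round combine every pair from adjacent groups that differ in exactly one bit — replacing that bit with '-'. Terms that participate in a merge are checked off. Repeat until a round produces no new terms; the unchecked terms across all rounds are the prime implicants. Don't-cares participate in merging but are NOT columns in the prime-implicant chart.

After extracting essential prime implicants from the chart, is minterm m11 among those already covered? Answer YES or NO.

NO

Round 0: 00000✓ 00001✓ 00010✓ 00100✓ 00101✓ 00110✓ 00111✓ 01001✓ 01010✓ 01011✓ 01110✓ 10000✓ 10001✓ 10011✓ 10100✓ 10101✓ 10110✓ 10111✓ 11000✓ 11010✓ 11100✓
Round 1: -0000✓ -0001✓ -0100✓ -0101✓ -0110✓ -0111✓ -1010 0-001 0-010✓ 0-110✓ 00-00✓ 00-01✓ 00-10✓ 000-0✓ 0000-✓ 001-0✓ 001-1✓ 0010-✓ 0011-✓ 01-10✓ 010-1 0101- 1-000✓ 1-100✓ 10-00✓ 10-01✓ 10-11✓ 100-1✓ 1000-✓ 101-0✓ 101-1✓ 1010-✓ 1011-✓ 11-00✓ 110-0
Round 2: -0-00✓ -0-01✓ -000-✓ -01-0✓ -01-1✓ -010-✓ -011-✓ 0--10 00--0 00-0-✓ 001--✓ 1--00 10--1 10-0-✓ 101--✓
Round 3: -0-0- -01--
PIs = {-0-0-, -01--, -1010, 0--10, 0-001, 00--0, 010-1, 0101-, 1--00, 10--1, 110-0}
Coverage chart:
  m0: -0-0-,00--0
  m1: -0-0-,0-001
  m2: 0--10,00--0
  m4: -0-0-,-01--,00--0
  m5: -0-0-,-01--
  m6: -01--,0--10,00--0
  m9: 0-001,010-1
  m10: -1010,0--10,0101-
  m11: 010-1,0101-
  m14: 0--10 ←essential
  m16: -0-0-,1--00
  m17: -0-0-,10--1
  m19: 10--1 ←essential
  m20: -0-0-,-01--,1--00
  m21: -0-0-,-01--,10--1
  m22: -01-- ←essential
  m24: 1--00,110-0
  m26: -1010,110-0
  m28: 1--00 ←essential
Essential: -01--, 0--10, 1--00, 10--1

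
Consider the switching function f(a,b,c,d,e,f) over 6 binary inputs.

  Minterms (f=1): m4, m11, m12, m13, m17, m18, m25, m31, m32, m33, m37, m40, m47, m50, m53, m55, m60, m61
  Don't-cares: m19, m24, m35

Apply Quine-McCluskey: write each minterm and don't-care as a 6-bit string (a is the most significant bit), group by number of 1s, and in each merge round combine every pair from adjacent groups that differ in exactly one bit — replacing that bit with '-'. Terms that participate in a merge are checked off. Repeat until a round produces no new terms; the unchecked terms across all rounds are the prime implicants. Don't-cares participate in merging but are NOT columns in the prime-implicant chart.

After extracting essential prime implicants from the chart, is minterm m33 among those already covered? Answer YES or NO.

NO

size-2^0 implicants → 000100(✓)  001011  001100(✓)  001101(✓)  010001(✓)  010010(✓)  010011(✓)  011000(✓)  011001(✓)  011111  100000(✓)  100001(✓)  100011(✓)  100101(✓)  101000(✓)  101111  110010(✓)  110101(✓)  110111(✓)  111100(✓)  111101(✓)
size-2^1 implicants → -10010  00-100  00110-  01-001  0100-1  01001-  01100-  1-0101  10-000  100-01  1000-1  10000-  11-101  1101-1  11110-
Unchecked terms (primes): -10010, 00-100, 001011, 00110-, 01-001, 0100-1, 01001-, 01100-, 011111, 1-0101, 10-000, 100-01, 1000-1, 10000-, 101111, 11-101, 1101-1, 11110-
Minterm coverage:
  m4 ⊆ 00-100 [E]
  m11 ⊆ 001011 [E]
  m12 ⊆ 00-100,00110-
  m13 ⊆ 00110- [E]
  m17 ⊆ 01-001,0100-1
  m18 ⊆ -10010,01001-
  m25 ⊆ 01-001,01100-
  m31 ⊆ 011111 [E]
  m32 ⊆ 10-000,10000-
  m33 ⊆ 100-01,1000-1,10000-
  m37 ⊆ 1-0101,100-01
  m40 ⊆ 10-000 [E]
  m47 ⊆ 101111 [E]
  m50 ⊆ -10010 [E]
  m53 ⊆ 1-0101,11-101,1101-1
  m55 ⊆ 1101-1 [E]
  m60 ⊆ 11110- [E]
  m61 ⊆ 11-101,11110-
E = {-10010, 00-100, 001011, 00110-, 011111, 10-000, 101111, 1101-1, 11110-}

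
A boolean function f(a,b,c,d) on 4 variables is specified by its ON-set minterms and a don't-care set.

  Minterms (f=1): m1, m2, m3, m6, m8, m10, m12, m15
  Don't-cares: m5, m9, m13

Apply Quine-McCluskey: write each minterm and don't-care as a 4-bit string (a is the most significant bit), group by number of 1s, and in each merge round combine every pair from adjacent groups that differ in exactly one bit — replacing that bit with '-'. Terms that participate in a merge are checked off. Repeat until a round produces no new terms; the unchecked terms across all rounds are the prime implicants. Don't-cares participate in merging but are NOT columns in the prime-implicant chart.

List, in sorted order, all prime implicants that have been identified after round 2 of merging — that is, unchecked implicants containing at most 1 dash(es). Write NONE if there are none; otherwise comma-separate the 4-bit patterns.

Round 0: 0001✓ 0010✓ 0011✓ 0101✓ 0110✓ 1000✓ 1001✓ 1010✓ 1100✓ 1101✓ 1111✓
Round 1: -001✓ -010 -101✓ 0-01✓ 0-10 00-1 001- 1-00✓ 1-01✓ 10-0 100-✓ 11-1 110-✓
Round 2: --01 1-0-
PIs = {--01, -010, 0-10, 00-1, 001-, 1-0-, 10-0, 11-1}

-010, 0-10, 00-1, 001-, 10-0, 11-1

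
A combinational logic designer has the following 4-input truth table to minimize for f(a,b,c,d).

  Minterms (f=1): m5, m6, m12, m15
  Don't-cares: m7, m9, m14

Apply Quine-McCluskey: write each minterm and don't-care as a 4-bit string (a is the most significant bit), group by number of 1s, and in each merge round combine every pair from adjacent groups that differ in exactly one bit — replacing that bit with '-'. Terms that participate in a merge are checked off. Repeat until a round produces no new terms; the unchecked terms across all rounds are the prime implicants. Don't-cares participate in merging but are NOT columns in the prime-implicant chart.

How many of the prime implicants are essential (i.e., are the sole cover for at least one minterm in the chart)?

3

Round 0: 0101✓ 0110✓ 0111✓ 1001 1100✓ 1110✓ 1111✓
Round 1: -110✓ -111✓ 01-1 011-✓ 11-0 111-✓
Round 2: -11-
PIs = {-11-, 01-1, 1001, 11-0}
Coverage chart:
  m5: 01-1 ←essential
  m6: -11- ←essential
  m12: 11-0 ←essential
  m15: -11- ←essential
Essential: -11-, 01-1, 11-0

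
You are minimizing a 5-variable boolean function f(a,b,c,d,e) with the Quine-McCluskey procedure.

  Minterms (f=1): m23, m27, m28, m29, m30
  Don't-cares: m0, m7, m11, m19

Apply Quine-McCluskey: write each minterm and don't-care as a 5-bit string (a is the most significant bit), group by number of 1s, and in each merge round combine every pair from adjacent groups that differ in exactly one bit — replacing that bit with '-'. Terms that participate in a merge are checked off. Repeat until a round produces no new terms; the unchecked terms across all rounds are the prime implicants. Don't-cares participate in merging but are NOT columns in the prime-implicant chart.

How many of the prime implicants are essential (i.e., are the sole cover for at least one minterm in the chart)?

size-2^0 implicants → 00000  00111(✓)  01011(✓)  10011(✓)  10111(✓)  11011(✓)  11100(✓)  11101(✓)  11110(✓)
size-2^1 implicants → -0111  -1011  1-011  10-11  111-0  1110-
Unchecked terms (primes): -0111, -1011, 00000, 1-011, 10-11, 111-0, 1110-
Minterm coverage:
  m23 ⊆ -0111,10-11
  m27 ⊆ -1011,1-011
  m28 ⊆ 111-0,1110-
  m29 ⊆ 1110- [E]
  m30 ⊆ 111-0 [E]
E = {111-0, 1110-}

2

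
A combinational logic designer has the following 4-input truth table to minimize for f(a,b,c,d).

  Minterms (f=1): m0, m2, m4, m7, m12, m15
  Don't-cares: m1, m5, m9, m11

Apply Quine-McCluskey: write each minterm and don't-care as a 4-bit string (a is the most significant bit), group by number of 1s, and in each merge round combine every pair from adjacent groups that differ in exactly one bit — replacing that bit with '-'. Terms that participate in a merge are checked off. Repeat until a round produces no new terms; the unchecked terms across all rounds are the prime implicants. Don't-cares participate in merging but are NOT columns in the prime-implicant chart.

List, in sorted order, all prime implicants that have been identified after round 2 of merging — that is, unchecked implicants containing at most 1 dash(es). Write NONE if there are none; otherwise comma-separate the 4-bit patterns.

-001, -100, -111, 00-0, 01-1, 1-11, 10-1

Round 0: 0000✓ 0001✓ 0010✓ 0100✓ 0101✓ 0111✓ 1001✓ 1011✓ 1100✓ 1111✓
Round 1: -001 -100 -111 0-00✓ 0-01✓ 00-0 000-✓ 01-1 010-✓ 1-11 10-1
Round 2: 0-0-
PIs = {-001, -100, -111, 0-0-, 00-0, 01-1, 1-11, 10-1}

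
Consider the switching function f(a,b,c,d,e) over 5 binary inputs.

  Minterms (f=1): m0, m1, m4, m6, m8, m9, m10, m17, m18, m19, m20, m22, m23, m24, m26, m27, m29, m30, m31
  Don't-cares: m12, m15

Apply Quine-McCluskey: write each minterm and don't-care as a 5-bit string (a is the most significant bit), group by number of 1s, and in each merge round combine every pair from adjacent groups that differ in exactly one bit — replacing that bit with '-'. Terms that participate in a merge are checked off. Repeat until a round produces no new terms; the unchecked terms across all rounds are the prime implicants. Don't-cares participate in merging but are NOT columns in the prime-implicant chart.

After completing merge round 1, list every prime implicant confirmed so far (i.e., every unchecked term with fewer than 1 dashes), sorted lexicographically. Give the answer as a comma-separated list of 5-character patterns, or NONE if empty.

NONE

Round 0: 00000✓ 00001✓ 00100✓ 00110✓ 01000✓ 01001✓ 01010✓ 01100✓ 01111✓ 10001✓ 10010✓ 10011✓ 10100✓ 10110✓ 10111✓ 11000✓ 11010✓ 11011✓ 11101✓ 11110✓ 11111✓
Round 1: -0001 -0100✓ -0110✓ -1000✓ -1010✓ -1111 0-000✓ 0-001✓ 0-100✓ 00-00✓ 0000-✓ 001-0✓ 01-00✓ 010-0✓ 0100-✓ 1-010✓ 1-011✓ 1-110✓ 1-111✓ 10-10✓ 10-11✓ 100-1 1001-✓ 101-0✓ 1011-✓ 11-10✓ 11-11✓ 110-0✓ 1101-✓ 111-1 1111-✓
Round 2: -01-0 -10-0 0--00 0-00- 1--10✓ 1--11✓ 1-01-✓ 1-11-✓ 10-1-✓ 11-1-✓
Round 3: 1--1-
PIs = {-0001, -01-0, -10-0, -1111, 0--00, 0-00-, 1--1-, 100-1, 111-1}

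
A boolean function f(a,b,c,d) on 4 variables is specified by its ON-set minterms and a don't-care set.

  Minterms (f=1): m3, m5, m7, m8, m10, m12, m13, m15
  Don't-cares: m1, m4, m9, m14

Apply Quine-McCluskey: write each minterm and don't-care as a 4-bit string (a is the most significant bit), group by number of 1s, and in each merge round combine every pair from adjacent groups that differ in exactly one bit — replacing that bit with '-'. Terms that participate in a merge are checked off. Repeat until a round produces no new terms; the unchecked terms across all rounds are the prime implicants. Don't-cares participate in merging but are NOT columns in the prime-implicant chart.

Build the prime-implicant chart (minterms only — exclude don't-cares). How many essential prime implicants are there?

2

Round 0: 0001✓ 0011✓ 0100✓ 0101✓ 0111✓ 1000✓ 1001✓ 1010✓ 1100✓ 1101✓ 1110✓ 1111✓
Round 1: -001✓ -100✓ -101✓ -111✓ 0-01✓ 0-11✓ 00-1✓ 01-1✓ 010-✓ 1-00✓ 1-01✓ 1-10✓ 10-0✓ 100-✓ 11-0✓ 11-1✓ 110-✓ 111-✓
Round 2: --01 -1-1 -10- 0--1 1--0 1-0- 11--
PIs = {--01, -1-1, -10-, 0--1, 1--0, 1-0-, 11--}
Coverage chart:
  m3: 0--1 ←essential
  m5: --01,-1-1,-10-,0--1
  m7: -1-1,0--1
  m8: 1--0,1-0-
  m10: 1--0 ←essential
  m12: -10-,1--0,1-0-,11--
  m13: --01,-1-1,-10-,1-0-,11--
  m15: -1-1,11--
Essential: 0--1, 1--0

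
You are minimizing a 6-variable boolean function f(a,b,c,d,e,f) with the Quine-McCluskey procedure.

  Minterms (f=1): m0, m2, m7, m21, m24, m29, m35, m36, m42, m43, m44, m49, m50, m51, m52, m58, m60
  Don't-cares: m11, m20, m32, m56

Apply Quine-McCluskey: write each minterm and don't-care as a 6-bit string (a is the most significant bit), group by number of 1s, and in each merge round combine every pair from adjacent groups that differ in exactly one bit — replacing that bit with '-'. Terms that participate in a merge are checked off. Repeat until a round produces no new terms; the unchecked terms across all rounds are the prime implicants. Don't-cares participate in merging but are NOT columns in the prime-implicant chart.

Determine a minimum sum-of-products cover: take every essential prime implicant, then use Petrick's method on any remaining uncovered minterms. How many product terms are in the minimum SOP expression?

Round 0: 000000✓ 000010✓ 000111 001011✓ 010100✓ 010101✓ 011000✓ 011101✓ 100000✓ 100011✓ 100100✓ 101010✓ 101011✓ 101100✓ 110001✓ 110010✓ 110011✓ 110100✓ 111000✓ 111010✓ 111100✓
Round 1: -00000 -01011 -10100 -11000 0000-0 01-101 01010- 1-0011 1-0100✓ 1-1010 1-1100✓ 10-011 10-100✓ 100-00 10101- 11-010 11-100✓ 1100-1 11001- 111-00 1110-0
Round 2: 1--100
PIs = {-00000, -01011, -10100, -11000, 0000-0, 000111, 01-101, 01010-, 1--100, 1-0011, 1-1010, 10-011, 100-00, 10101-, 11-010, 1100-1, 11001-, 111-00, 1110-0}
Coverage chart:
  m0: -00000,0000-0
  m2: 0000-0 ←essential
  m7: 000111 ←essential
  m21: 01-101,01010-
  m24: -11000 ←essential
  m29: 01-101 ←essential
  m35: 1-0011,10-011
  m36: 1--100,100-00
  m42: 1-1010,10101-
  m43: -01011,10-011,10101-
  m44: 1--100 ←essential
  m49: 1100-1 ←essential
  m50: 11-010,11001-
  m51: 1-0011,1100-1,11001-
  m52: -10100,1--100
  m58: 1-1010,11-010,1110-0
  m60: 1--100,111-00
Essential: -11000, 0000-0, 000111, 01-101, 1--100, 1100-1
Petrick residual → 1-0011, 10101-, 11-010
Min cover (9 terms): bcd'e'f' + a'b'c'd'f' + a'b'c'def + a'bde'f + ade'f' + ac'd'ef + ab'cd'e + abd'ef' + abc'd'f

9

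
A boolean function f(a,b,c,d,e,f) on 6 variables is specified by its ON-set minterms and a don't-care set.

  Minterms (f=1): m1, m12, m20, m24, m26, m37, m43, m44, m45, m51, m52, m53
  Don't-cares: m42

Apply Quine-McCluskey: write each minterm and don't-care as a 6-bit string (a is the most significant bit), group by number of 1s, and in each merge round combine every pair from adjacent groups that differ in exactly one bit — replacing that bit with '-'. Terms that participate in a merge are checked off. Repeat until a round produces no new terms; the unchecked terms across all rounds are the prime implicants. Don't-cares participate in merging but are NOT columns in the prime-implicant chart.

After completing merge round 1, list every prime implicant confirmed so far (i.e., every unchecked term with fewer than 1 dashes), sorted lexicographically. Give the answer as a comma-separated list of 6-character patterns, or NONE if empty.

000001, 110011

[col 0] 000001, 001100*, 010100*, 011000*, 011010*, 100101*, 101010*, 101011*, 101100*, 101101*, 110011, 110100*, 110101*
[col 1] -01100, -10100, 0110-0, 1-0101, 10-101, 10101-, 10110-, 11010-
Prime implicants: -01100, -10100, 000001, 0110-0, 1-0101, 10-101, 10101-, 10110-, 110011, 11010-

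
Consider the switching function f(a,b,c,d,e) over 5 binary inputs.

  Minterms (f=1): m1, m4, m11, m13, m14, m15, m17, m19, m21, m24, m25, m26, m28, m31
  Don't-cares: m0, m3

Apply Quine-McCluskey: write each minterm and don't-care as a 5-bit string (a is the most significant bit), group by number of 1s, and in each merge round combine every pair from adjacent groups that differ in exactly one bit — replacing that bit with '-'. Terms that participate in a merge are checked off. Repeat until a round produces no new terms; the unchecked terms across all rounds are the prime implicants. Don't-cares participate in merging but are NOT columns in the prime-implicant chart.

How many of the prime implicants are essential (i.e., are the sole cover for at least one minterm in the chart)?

Round 0: 00000✓ 00001✓ 00011✓ 00100✓ 01011✓ 01101✓ 01110✓ 01111✓ 10001✓ 10011✓ 10101✓ 11000✓ 11001✓ 11010✓ 11100✓ 11111✓
Round 1: -0001✓ -0011✓ -1111 0-011 00-00 000-1✓ 0000- 01-11 011-1 0111- 1-001 10-01 100-1✓ 11-00 110-0 1100-
Round 2: -00-1
PIs = {-00-1, -1111, 0-011, 00-00, 0000-, 01-11, 011-1, 0111-, 1-001, 10-01, 11-00, 110-0, 1100-}
Coverage chart:
  m1: -00-1,0000-
  m4: 00-00 ←essential
  m11: 0-011,01-11
  m13: 011-1 ←essential
  m14: 0111- ←essential
  m15: -1111,01-11,011-1,0111-
  m17: -00-1,1-001,10-01
  m19: -00-1 ←essential
  m21: 10-01 ←essential
  m24: 11-00,110-0,1100-
  m25: 1-001,1100-
  m26: 110-0 ←essential
  m28: 11-00 ←essential
  m31: -1111 ←essential
Essential: -00-1, -1111, 00-00, 011-1, 0111-, 10-01, 11-00, 110-0

8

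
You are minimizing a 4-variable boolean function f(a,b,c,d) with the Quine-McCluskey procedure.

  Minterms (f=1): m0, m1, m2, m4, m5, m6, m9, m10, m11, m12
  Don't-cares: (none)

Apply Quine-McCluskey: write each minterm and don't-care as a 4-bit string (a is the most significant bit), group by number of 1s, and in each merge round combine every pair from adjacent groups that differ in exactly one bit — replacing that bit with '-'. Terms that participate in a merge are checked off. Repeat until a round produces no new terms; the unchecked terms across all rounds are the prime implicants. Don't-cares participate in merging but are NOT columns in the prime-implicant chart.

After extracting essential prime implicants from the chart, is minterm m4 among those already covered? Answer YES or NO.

YES

size-2^0 implicants → 0000(✓)  0001(✓)  0010(✓)  0100(✓)  0101(✓)  0110(✓)  1001(✓)  1010(✓)  1011(✓)  1100(✓)
size-2^1 implicants → -001  -010  -100  0-00(✓)  0-01(✓)  0-10(✓)  00-0(✓)  000-(✓)  01-0(✓)  010-(✓)  10-1  101-
size-2^2 implicants → 0--0  0-0-
Unchecked terms (primes): -001, -010, -100, 0--0, 0-0-, 10-1, 101-
Minterm coverage:
  m0 ⊆ 0--0,0-0-
  m1 ⊆ -001,0-0-
  m2 ⊆ -010,0--0
  m4 ⊆ -100,0--0,0-0-
  m5 ⊆ 0-0- [E]
  m6 ⊆ 0--0 [E]
  m9 ⊆ -001,10-1
  m10 ⊆ -010,101-
  m11 ⊆ 10-1,101-
  m12 ⊆ -100 [E]
E = {-100, 0--0, 0-0-}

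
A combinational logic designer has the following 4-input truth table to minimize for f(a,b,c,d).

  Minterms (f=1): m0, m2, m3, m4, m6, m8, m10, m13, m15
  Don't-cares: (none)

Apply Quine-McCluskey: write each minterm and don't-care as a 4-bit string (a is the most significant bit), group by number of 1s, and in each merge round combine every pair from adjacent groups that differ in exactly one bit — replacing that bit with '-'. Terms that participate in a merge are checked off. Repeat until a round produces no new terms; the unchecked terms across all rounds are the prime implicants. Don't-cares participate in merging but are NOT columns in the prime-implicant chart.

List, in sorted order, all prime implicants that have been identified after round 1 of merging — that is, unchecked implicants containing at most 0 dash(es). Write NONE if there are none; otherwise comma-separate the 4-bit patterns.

NONE

Round 0: 0000✓ 0010✓ 0011✓ 0100✓ 0110✓ 1000✓ 1010✓ 1101✓ 1111✓
Round 1: -000✓ -010✓ 0-00✓ 0-10✓ 00-0✓ 001- 01-0✓ 10-0✓ 11-1
Round 2: -0-0 0--0
PIs = {-0-0, 0--0, 001-, 11-1}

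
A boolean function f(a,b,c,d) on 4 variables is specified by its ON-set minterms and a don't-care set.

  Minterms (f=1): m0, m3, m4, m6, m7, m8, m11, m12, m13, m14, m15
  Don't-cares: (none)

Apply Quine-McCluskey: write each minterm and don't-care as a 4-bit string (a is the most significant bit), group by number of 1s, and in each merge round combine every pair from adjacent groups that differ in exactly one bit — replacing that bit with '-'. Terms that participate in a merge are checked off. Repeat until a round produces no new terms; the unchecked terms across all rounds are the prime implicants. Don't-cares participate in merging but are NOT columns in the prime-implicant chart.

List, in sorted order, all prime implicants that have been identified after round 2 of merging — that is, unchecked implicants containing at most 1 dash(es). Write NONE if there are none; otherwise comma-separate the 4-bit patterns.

size-2^0 implicants → 0000(✓)  0011(✓)  0100(✓)  0110(✓)  0111(✓)  1000(✓)  1011(✓)  1100(✓)  1101(✓)  1110(✓)  1111(✓)
size-2^1 implicants → -000(✓)  -011(✓)  -100(✓)  -110(✓)  -111(✓)  0-00(✓)  0-11(✓)  01-0(✓)  011-(✓)  1-00(✓)  1-11(✓)  11-0(✓)  11-1(✓)  110-(✓)  111-(✓)
size-2^2 implicants → --00  --11  -1-0  -11-  11--
Unchecked terms (primes): --00, --11, -1-0, -11-, 11--

NONE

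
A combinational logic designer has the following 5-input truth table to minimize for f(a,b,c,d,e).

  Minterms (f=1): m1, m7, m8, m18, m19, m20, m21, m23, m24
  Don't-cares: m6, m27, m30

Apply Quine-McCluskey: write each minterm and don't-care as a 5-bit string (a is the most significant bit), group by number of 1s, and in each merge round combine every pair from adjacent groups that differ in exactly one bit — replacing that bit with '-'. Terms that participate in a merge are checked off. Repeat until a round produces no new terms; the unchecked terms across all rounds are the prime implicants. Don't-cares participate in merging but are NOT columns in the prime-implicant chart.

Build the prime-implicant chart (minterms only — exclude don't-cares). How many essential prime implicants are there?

Round 0: 00001 00110✓ 00111✓ 01000✓ 10010✓ 10011✓ 10100✓ 10101✓ 10111✓ 11000✓ 11011✓ 11110
Round 1: -0111 -1000 0011- 1-011 10-11 1001- 101-1 1010-
PIs = {-0111, -1000, 00001, 0011-, 1-011, 10-11, 1001-, 101-1, 1010-, 11110}
Coverage chart:
  m1: 00001 ←essential
  m7: -0111,0011-
  m8: -1000 ←essential
  m18: 1001- ←essential
  m19: 1-011,10-11,1001-
  m20: 1010- ←essential
  m21: 101-1,1010-
  m23: -0111,10-11,101-1
  m24: -1000 ←essential
Essential: -1000, 00001, 1001-, 1010-

4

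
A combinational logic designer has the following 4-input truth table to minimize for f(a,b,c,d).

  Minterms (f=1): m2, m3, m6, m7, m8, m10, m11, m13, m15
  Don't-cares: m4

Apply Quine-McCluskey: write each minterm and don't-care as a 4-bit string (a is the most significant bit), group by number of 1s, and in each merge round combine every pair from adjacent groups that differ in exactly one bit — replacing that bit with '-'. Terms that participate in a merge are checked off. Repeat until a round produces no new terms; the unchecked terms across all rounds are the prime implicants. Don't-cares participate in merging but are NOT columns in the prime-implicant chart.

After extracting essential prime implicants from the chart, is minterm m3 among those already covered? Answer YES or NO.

NO

Round 0: 0010✓ 0011✓ 0100✓ 0110✓ 0111✓ 1000✓ 1010✓ 1011✓ 1101✓ 1111✓
Round 1: -010✓ -011✓ -111✓ 0-10✓ 0-11✓ 001-✓ 01-0 011-✓ 1-11✓ 10-0 101-✓ 11-1
Round 2: --11 -01- 0-1-
PIs = {--11, -01-, 0-1-, 01-0, 10-0, 11-1}
Coverage chart:
  m2: -01-,0-1-
  m3: --11,-01-,0-1-
  m6: 0-1-,01-0
  m7: --11,0-1-
  m8: 10-0 ←essential
  m10: -01-,10-0
  m11: --11,-01-
  m13: 11-1 ←essential
  m15: --11,11-1
Essential: 10-0, 11-1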